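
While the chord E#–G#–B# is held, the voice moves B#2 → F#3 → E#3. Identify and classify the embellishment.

F#3 is an appoggiatura.

The harmony at that moment is E# minor triad (E#, G#, B#); F#3 is not a chord tone.
It is approached by leap up from B#2 and left by step down to E#3.
Leap in, step out — an appoggiatura.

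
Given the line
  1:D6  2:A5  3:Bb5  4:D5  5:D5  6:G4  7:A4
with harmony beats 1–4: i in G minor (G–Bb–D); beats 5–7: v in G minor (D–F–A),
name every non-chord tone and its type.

The harmony at that moment is G minor triad (G, Bb, D); A5 is not a chord tone.
It is approached by leap down from D6 and left by step up to Bb5.
Leap in, step out — an appoggiatura.
The harmony at that moment is D minor triad (D, F, A); G4 is not a chord tone.
It is approached by leap down from D5 and left by step up to A4.
Leap in, step out — an appoggiatura.

A5 (beat 2) — appoggiatura; G4 (beat 6) — appoggiatura.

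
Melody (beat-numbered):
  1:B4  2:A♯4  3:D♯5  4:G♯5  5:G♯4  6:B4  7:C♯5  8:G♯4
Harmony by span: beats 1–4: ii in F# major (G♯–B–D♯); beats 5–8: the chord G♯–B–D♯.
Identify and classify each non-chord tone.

A♯4 (beat 2) — escape tone; C♯5 (beat 7) — escape tone.

The harmony at that moment is G♯ minor triad (G♯, B, D♯); A♯4 is not a chord tone.
It is approached by step down from B4 and left by leap up to D♯5.
Step in, leap out — an escape tone.
The harmony at that moment is G♯ minor triad (G♯, B, D♯); C♯5 is not a chord tone.
It is approached by step up from B4 and left by leap down to G♯4.
Step in, leap out — an escape tone.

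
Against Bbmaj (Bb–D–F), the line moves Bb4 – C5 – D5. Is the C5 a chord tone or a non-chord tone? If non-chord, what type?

The harmony at that moment is Bb major triad (Bb, D, F); C5 is not a chord tone.
It is approached by step up from Bb4 and left by step up to D5.
Step in, step out in the same direction — a passing tone.

Non-chord tone — a passing tone.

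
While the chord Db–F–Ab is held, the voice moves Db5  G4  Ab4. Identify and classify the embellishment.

The harmony at that moment is Db major triad (Db, F, Ab); G4 is not a chord tone.
It is approached by leap down from Db5 and left by step up to Ab4.
Leap in, step out — an appoggiatura.

G4 is an appoggiatura.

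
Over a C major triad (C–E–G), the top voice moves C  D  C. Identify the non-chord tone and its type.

D is a neighbor tone.

The harmony at that moment is C major triad (C, E, G); D is not a chord tone.
It is approached by step up from C and left by step down to C.
Step away and step back to the same note — a neighbor tone (upper neighbor).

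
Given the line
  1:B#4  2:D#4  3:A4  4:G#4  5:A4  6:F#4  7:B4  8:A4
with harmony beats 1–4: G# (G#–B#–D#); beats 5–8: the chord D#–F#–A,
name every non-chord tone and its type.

The harmony at that moment is G# major triad (G#, B#, D#); A4 is not a chord tone.
It is approached by leap up from D#4 and left by step down to G#4.
Leap in, step out — an appoggiatura.
The harmony at that moment is D# diminished triad (D#, F#, A); B4 is not a chord tone.
It is approached by leap up from F#4 and left by step down to A4.
Leap in, step out — an appoggiatura.

A4 (beat 3) — appoggiatura; B4 (beat 7) — appoggiatura.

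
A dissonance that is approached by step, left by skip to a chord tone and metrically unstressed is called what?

Escape tone.

Approach: by step. Departure: by leap. Metric position: weak.
Step in, leap out, from a weak position — an escape tone (échappée). (It is the mirror image of the appoggiatura, which leaps in and steps out on a strong beat.)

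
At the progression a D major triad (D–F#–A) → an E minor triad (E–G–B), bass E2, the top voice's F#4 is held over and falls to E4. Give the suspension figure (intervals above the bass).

9–8 suspension.

At the second chord the bass is E2. The suspended F#4 lies a ninth above the bass; after resolving down by step to E4, the interval above the bass becomes an octave.
Suspension figures are named by those two intervals: 9–8.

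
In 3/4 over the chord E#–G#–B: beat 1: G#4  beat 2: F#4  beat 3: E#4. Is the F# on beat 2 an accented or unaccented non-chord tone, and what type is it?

The harmony at that moment is E# diminished triad (E#, G#, B); F#4 is not a chord tone.
It is approached by step down from G#4 and left by step down to E#4.
Step in, step out in the same direction — a passing tone.
It falls on a weak beat, so it is unaccented.

Unaccented passing tone.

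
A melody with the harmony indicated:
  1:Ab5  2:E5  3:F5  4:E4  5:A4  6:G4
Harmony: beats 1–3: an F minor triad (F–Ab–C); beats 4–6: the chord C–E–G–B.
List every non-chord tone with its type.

The harmony at that moment is F minor triad (F, Ab, C); E5 is not a chord tone.
It is approached by leap down from Ab5 and left by step up to F5.
Leap in, step out — an appoggiatura.
The harmony at that moment is C major seventh chord (C, E, G, B); A4 is not a chord tone.
It is approached by leap up from E4 and left by step down to G4.
Leap in, step out — an appoggiatura.

E5 (beat 2) — appoggiatura; A4 (beat 5) — appoggiatura.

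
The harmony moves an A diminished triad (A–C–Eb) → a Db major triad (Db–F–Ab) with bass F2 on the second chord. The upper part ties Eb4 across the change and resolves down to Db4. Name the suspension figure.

7–6 suspension.

At the second chord the bass is F2. The suspended Eb4 lies a seventh above the bass; after resolving down by step to Db4, the interval above the bass becomes a sixth.
Suspension figures are named by those two intervals: 7–6.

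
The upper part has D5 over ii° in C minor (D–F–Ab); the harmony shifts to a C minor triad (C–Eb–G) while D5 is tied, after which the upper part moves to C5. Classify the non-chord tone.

The harmony at that moment is C minor triad (C, Eb, G); D5 is not a chord tone.
It is held over (the same pitch as the preceding D5) and left by step down to C5.
Held over from the previous chord and resolving down by step — a suspension.

D5 is a suspension.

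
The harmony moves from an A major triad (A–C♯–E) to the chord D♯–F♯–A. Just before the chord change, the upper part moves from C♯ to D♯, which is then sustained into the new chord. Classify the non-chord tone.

The harmony at that moment is A major triad (A, C♯, E); D♯ is not a chord tone.
It is approached by step up from C♯ and then sustained as the same pitch into the next harmony.
Arriving early and becoming a chord tone when the harmony changes — an anticipation.

D♯ is an anticipation.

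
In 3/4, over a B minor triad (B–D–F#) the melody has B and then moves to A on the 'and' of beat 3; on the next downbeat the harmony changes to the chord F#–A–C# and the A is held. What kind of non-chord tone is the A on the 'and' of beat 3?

Anticipation.

The harmony at that moment is B minor triad (B, D, F#); A is not a chord tone.
It is approached by step down from B and then sustained as the same pitch into the next harmony.
Arriving early and becoming a chord tone when the harmony changes — an anticipation.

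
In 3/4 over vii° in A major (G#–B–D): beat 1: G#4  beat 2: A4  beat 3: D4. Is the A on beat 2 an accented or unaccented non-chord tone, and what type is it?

The harmony at that moment is G# diminished triad (G#, B, D); A4 is not a chord tone.
It is approached by step up from G#4 and left by leap down to D4.
Step in, leap out — an escape tone.
It falls on a weak beat, so it is unaccented.

Unaccented escape tone.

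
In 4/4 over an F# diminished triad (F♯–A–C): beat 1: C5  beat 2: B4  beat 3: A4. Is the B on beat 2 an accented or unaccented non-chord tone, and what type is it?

The harmony at that moment is F♯ diminished triad (F♯, A, C); B4 is not a chord tone.
It is approached by step down from C5 and left by step down to A4.
Step in, step out in the same direction — a passing tone.
It falls on a weak beat, so it is unaccented.

Unaccented passing tone.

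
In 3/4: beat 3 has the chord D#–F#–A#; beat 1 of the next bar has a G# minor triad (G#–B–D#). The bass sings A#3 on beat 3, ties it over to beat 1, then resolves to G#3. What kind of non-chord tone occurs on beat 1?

Suspension.

The harmony at that moment is G# minor triad (G#, B, D#); A#3 is not a chord tone.
It is held over (the same pitch as the preceding A#3) and left by step down to G#3.
Held over from the previous chord and resolving down by step — a suspension.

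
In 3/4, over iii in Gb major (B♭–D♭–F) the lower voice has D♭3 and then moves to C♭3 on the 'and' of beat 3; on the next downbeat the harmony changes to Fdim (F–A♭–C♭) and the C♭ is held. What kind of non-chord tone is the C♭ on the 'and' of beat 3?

Anticipation.

The harmony at that moment is B♭ minor triad (B♭, D♭, F); C♭3 is not a chord tone.
It is approached by step down from D♭3 and then sustained as the same pitch into the next harmony.
Arriving early and becoming a chord tone when the harmony changes — an anticipation.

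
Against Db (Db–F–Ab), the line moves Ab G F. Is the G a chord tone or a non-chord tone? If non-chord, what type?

Non-chord tone — a passing tone.

The harmony at that moment is Db major triad (Db, F, Ab); G is not a chord tone.
It is approached by step down from Ab and left by step down to F.
Step in, step out in the same direction — a passing tone.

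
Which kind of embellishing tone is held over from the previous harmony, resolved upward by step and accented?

Retardation.

Approach: by preparation — the pitch is first a chord tone, then held (tied or repeated) while the harmony changes under it. Departure: up by step. Metric position: strong.
A prepared dissonance that resolves upward by step — a retardation. (The same figure resolving downward would be a suspension.)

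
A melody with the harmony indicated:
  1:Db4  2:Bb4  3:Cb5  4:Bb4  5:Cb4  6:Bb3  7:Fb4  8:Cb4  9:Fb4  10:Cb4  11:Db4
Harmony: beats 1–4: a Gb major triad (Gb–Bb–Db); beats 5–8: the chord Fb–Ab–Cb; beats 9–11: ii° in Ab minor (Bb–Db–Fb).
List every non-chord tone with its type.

Cb5 (beat 3) — neighbor tone; Bb3 (beat 6) — escape tone; Cb4 (beat 10) — appoggiatura.

The harmony at that moment is Gb major triad (Gb, Bb, Db); Cb5 is not a chord tone.
It is approached by step up from Bb4 and left by step down to Bb4.
Step away and step back to the same note — a neighbor tone (upper neighbor).
The harmony at that moment is Fb major triad (Fb, Ab, Cb); Bb3 is not a chord tone.
It is approached by step down from Cb4 and left by leap up to Fb4.
Step in, leap out — an escape tone.
The harmony at that moment is Bb diminished triad (Bb, Db, Fb); Cb4 is not a chord tone.
It is approached by leap down from Fb4 and left by step up to Db4.
Leap in, step out — an appoggiatura.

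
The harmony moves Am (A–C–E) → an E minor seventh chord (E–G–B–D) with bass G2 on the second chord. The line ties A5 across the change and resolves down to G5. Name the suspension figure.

At the second chord the bass is G2. The suspended A5 lies a ninth above the bass; after resolving down by step to G5, the interval above the bass becomes an octave.
Suspension figures are named by those two intervals: 9–8.

9–8 suspension.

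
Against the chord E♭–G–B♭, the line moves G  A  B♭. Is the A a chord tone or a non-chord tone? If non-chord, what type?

Non-chord tone — a passing tone.

The harmony at that moment is E♭ major triad (E♭, G, B♭); A is not a chord tone.
It is approached by step up from G and left by step up to B♭.
Step in, step out in the same direction — a passing tone.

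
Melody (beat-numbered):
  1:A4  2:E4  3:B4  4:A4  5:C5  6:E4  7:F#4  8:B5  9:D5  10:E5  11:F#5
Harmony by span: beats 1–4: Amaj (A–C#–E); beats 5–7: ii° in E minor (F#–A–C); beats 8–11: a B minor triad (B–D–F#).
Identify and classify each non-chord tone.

The harmony at that moment is A major triad (A, C#, E); B4 is not a chord tone.
It is approached by leap up from E4 and left by step down to A4.
Leap in, step out — an appoggiatura.
The harmony at that moment is F# diminished triad (F#, A, C); E4 is not a chord tone.
It is approached by leap down from C5 and left by step up to F#4.
Leap in, step out — an appoggiatura.
The harmony at that moment is B minor triad (B, D, F#); E5 is not a chord tone.
It is approached by step up from D5 and left by step up to F#5.
Step in, step out in the same direction — a passing tone.

B4 (beat 3) — appoggiatura; E4 (beat 6) — appoggiatura; E5 (beat 10) — passing tone.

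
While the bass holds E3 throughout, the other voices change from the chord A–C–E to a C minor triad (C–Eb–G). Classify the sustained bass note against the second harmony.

Pedal tone (pedal point).

The harmony at that moment is C minor triad (C, Eb, G); E3 is not a chord tone.
It is held over (the same pitch as the preceding E3) and then sustained as the same pitch into the next harmony.
Sustained through a change of harmony — a pedal tone.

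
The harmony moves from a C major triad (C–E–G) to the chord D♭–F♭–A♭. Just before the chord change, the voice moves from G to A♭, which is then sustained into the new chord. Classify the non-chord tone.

The harmony at that moment is C major triad (C, E, G); A♭ is not a chord tone.
It is approached by step up from G and then sustained as the same pitch into the next harmony.
Arriving early and becoming a chord tone when the harmony changes — an anticipation.

A♭ is an anticipation.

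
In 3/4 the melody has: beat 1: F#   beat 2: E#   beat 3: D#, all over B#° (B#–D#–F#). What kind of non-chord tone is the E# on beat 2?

Passing tone.

The harmony at that moment is B# diminished triad (B#, D#, F#); E# is not a chord tone.
It is approached by step down from F# and left by step down to D#.
Step in, step out in the same direction — a passing tone.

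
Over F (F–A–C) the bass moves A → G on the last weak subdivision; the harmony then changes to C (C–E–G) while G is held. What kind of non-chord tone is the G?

G is an anticipation.

The harmony at that moment is F major triad (F, A, C); G is not a chord tone.
It is approached by step down from A and then sustained as the same pitch into the next harmony.
Arriving early and becoming a chord tone when the harmony changes — an anticipation.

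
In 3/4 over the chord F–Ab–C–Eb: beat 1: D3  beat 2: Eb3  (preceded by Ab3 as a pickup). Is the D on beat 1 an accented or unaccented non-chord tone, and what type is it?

Accented appoggiatura.

The harmony at that moment is F minor seventh chord (F, Ab, C, Eb); D3 is not a chord tone.
It is approached by leap down from Ab3 and left by step up to Eb3.
Leap in, step out — an appoggiatura.
It falls on the downbeat, so it is accented.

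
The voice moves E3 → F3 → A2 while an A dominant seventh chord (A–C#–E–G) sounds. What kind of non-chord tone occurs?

F3 is an escape tone.

The harmony at that moment is A dominant seventh chord (A, C#, E, G); F3 is not a chord tone.
It is approached by step up from E3 and left by leap down to A2.
Step in, leap out — an escape tone.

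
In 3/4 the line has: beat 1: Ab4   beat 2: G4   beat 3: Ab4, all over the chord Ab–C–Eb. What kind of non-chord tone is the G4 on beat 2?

Lower neighbor tone.

The harmony at that moment is Ab major triad (Ab, C, Eb); G4 is not a chord tone.
It is approached by step down from Ab4 and left by step up to Ab4.
Step away and step back to the same note — a neighbor tone (lower neighbor).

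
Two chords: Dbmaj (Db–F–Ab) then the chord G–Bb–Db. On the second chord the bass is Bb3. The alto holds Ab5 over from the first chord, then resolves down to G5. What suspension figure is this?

7–6 suspension.

At the second chord the bass is Bb3. The suspended Ab5 lies a seventh above the bass; after resolving down by step to G5, the interval above the bass becomes a sixth.
Suspension figures are named by those two intervals: 7–6.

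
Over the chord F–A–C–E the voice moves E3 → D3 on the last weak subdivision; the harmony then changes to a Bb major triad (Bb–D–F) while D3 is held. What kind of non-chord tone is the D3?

The harmony at that moment is F major seventh chord (F, A, C, E); D3 is not a chord tone.
It is approached by step down from E3 and then sustained as the same pitch into the next harmony.
Arriving early and becoming a chord tone when the harmony changes — an anticipation.

D3 is an anticipation.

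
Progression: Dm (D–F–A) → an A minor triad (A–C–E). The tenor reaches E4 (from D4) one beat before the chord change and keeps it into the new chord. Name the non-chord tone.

The harmony at that moment is D minor triad (D, F, A); E4 is not a chord tone.
It is approached by step up from D4 and then sustained as the same pitch into the next harmony.
Arriving early and becoming a chord tone when the harmony changes — an anticipation.

E4 is an anticipation.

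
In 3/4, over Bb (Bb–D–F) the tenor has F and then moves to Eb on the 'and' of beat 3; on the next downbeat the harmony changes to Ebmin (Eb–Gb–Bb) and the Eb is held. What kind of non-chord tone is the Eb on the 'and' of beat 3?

The harmony at that moment is Bb major triad (Bb, D, F); Eb is not a chord tone.
It is approached by step down from F and then sustained as the same pitch into the next harmony.
Arriving early and becoming a chord tone when the harmony changes — an anticipation.

Anticipation.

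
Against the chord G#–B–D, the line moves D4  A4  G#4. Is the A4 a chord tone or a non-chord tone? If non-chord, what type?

The harmony at that moment is G# diminished triad (G#, B, D); A4 is not a chord tone.
It is approached by leap up from D4 and left by step down to G#4.
Leap in, step out — an appoggiatura.

Non-chord tone — an appoggiatura.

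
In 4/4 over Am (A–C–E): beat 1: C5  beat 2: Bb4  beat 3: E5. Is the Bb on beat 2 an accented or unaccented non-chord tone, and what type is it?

Unaccented escape tone.

The harmony at that moment is A minor triad (A, C, E); Bb4 is not a chord tone.
It is approached by step down from C5 and left by leap up to E5.
Step in, leap out — an escape tone.
It falls on a weak beat, so it is unaccented.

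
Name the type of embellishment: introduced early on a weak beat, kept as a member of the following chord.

Anticipation.

Approach: ahead of the chord change (typically by step), so it is dissonant against the current harmony. Departure: none — the same pitch is restated or held and is a chord tone of the new harmony.
Dissonant first, consonant once the harmony catches up: the note simply arrives early — an anticipation. (The reverse timing, consonant first and dissonant after the change, would be a suspension or retardation.)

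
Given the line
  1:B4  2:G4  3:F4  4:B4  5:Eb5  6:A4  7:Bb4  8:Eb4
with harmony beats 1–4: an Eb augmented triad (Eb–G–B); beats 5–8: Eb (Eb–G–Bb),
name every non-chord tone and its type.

F4 (beat 3) — escape tone; A4 (beat 6) — appoggiatura.

The harmony at that moment is Eb augmented triad (Eb, G, B); F4 is not a chord tone.
It is approached by step down from G4 and left by leap up to B4.
Step in, leap out — an escape tone.
The harmony at that moment is Eb major triad (Eb, G, Bb); A4 is not a chord tone.
It is approached by leap down from Eb5 and left by step up to Bb4.
Leap in, step out — an appoggiatura.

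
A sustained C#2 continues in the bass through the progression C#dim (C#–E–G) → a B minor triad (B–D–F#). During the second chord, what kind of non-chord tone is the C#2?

Pedal tone (pedal point).

The harmony at that moment is B minor triad (B, D, F#); C#2 is not a chord tone.
It is held over (the same pitch as the preceding C#2) and then sustained as the same pitch into the next harmony.
Sustained through a change of harmony — a pedal tone.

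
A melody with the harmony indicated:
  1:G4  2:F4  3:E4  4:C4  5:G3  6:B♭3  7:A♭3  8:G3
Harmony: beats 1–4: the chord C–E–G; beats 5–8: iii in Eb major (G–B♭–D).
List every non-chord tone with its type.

The harmony at that moment is C major triad (C, E, G); F4 is not a chord tone.
It is approached by step down from G4 and left by step down to E4.
Step in, step out in the same direction — a passing tone.
The harmony at that moment is G minor triad (G, B♭, D); A♭3 is not a chord tone.
It is approached by step down from B♭3 and left by step down to G3.
Step in, step out in the same direction — a passing tone.

F4 (beat 2) — passing tone; A♭3 (beat 7) — passing tone.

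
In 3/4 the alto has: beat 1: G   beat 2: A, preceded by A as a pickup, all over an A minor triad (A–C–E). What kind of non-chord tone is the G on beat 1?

Lower neighbor tone.

The harmony at that moment is A minor triad (A, C, E); G is not a chord tone.
It is approached by step down from A and left by step up to A.
Step away and step back to the same note — a neighbor tone (lower neighbor).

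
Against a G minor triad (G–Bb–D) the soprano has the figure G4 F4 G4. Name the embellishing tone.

F4 is a neighbor tone.

The harmony at that moment is G minor triad (G, Bb, D); F4 is not a chord tone.
It is approached by step down from G4 and left by step up to G4.
Step away and step back to the same note — a neighbor tone (lower neighbor).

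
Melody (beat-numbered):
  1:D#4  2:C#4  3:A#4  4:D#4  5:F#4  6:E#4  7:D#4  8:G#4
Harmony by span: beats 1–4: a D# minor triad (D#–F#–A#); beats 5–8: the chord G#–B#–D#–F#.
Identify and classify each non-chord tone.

The harmony at that moment is D# minor triad (D#, F#, A#); C#4 is not a chord tone.
It is approached by step down from D#4 and left by leap up to A#4.
Step in, leap out — an escape tone.
The harmony at that moment is G# dominant seventh chord (G#, B#, D#, F#); E#4 is not a chord tone.
It is approached by step down from F#4 and left by step down to D#4.
Step in, step out in the same direction — a passing tone.

C#4 (beat 2) — escape tone; E#4 (beat 6) — passing tone.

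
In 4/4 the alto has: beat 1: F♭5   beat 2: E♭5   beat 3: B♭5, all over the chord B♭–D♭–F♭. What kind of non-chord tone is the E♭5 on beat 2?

The harmony at that moment is B♭ diminished triad (B♭, D♭, F♭); E♭5 is not a chord tone.
It is approached by step down from F♭5 and left by leap up to B♭5.
Step in, leap out, on a weak beat — an escape tone.

Escape tone.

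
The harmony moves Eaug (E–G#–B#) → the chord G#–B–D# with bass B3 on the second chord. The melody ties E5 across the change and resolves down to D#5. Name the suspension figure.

4–3 suspension.

At the second chord the bass is B3. The suspended E5 lies a fourth above the bass; after resolving down by step to D#5, the interval above the bass becomes a third.
Suspension figures are named by those two intervals: 4–3.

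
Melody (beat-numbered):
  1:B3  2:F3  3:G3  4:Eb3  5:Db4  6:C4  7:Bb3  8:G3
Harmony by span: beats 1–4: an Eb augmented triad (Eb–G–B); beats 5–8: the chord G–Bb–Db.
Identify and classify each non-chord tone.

F3 (beat 2) — appoggiatura; C4 (beat 6) — passing tone.

The harmony at that moment is Eb augmented triad (Eb, G, B); F3 is not a chord tone.
It is approached by leap down from B3 and left by step up to G3.
Leap in, step out — an appoggiatura.
The harmony at that moment is G diminished triad (G, Bb, Db); C4 is not a chord tone.
It is approached by step down from Db4 and left by step down to Bb3.
Step in, step out in the same direction — a passing tone.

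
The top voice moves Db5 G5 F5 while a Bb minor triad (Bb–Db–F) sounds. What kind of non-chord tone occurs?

The harmony at that moment is Bb minor triad (Bb, Db, F); G5 is not a chord tone.
It is approached by leap up from Db5 and left by step down to F5.
Leap in, step out — an appoggiatura.

G5 is an appoggiatura.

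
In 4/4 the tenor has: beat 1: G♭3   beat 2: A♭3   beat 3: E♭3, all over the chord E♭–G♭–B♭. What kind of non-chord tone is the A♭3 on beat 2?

Escape tone.

The harmony at that moment is E♭ minor triad (E♭, G♭, B♭); A♭3 is not a chord tone.
It is approached by step up from G♭3 and left by leap down to E♭3.
Step in, leap out, on a weak beat — an escape tone.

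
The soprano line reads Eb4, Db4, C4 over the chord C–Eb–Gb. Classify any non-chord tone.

Db4 is a passing tone.

The harmony at that moment is C diminished triad (C, Eb, Gb); Db4 is not a chord tone.
It is approached by step down from Eb4 and left by step down to C4.
Step in, step out in the same direction — a passing tone.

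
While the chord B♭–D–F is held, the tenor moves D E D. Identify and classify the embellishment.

E is a neighbor tone.

The harmony at that moment is B♭ major triad (B♭, D, F); E is not a chord tone.
It is approached by step up from D and left by step down to D.
Step away and step back to the same note — a neighbor tone (upper neighbor).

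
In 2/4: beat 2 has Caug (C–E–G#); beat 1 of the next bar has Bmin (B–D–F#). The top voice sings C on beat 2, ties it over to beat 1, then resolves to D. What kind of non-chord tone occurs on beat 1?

Retardation.

The harmony at that moment is B minor triad (B, D, F#); C is not a chord tone.
It is held over (the same pitch as the preceding C) and left by step up to D.
Held over from the previous chord and resolving up by step — a retardation.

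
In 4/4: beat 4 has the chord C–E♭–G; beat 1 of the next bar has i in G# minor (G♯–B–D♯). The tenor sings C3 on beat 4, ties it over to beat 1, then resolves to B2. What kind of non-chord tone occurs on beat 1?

Suspension.

The harmony at that moment is G♯ minor triad (G♯, B, D♯); C3 is not a chord tone.
It is held over (the same pitch as the preceding C3) and left by step down to B2.
Held over from the previous chord and resolving down by step — a suspension.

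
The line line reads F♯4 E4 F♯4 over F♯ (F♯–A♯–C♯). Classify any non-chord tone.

E4 is a neighbor tone.

The harmony at that moment is F♯ major triad (F♯, A♯, C♯); E4 is not a chord tone.
It is approached by step down from F♯4 and left by step up to F♯4.
Step away and step back to the same note — a neighbor tone (lower neighbor).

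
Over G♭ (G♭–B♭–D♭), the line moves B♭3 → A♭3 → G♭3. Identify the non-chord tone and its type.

A♭3 is a passing tone.

The harmony at that moment is G♭ major triad (G♭, B♭, D♭); A♭3 is not a chord tone.
It is approached by step down from B♭3 and left by step down to G♭3.
Step in, step out in the same direction — a passing tone.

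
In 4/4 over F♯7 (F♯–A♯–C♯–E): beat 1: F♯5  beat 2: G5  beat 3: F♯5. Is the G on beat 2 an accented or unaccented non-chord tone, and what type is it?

Unaccented neighbor tone.

The harmony at that moment is F♯ dominant seventh chord (F♯, A♯, C♯, E); G5 is not a chord tone.
It is approached by step up from F♯5 and left by step down to F♯5.
Step away and step back to the same note — a neighbor tone (upper neighbor).
It falls on a weak beat, so it is unaccented.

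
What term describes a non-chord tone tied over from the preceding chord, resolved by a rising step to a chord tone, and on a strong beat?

Approach: by preparation — the pitch is first a chord tone, then held (tied or repeated) while the harmony changes under it. Departure: up by step. Metric position: strong.
A prepared dissonance that resolves upward by step — a retardation. (The same figure resolving downward would be a suspension.)

Retardation.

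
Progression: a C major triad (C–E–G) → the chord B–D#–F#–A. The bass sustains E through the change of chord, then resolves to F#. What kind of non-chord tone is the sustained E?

The harmony at that moment is B dominant seventh chord (B, D#, F#, A); E is not a chord tone.
It is held over (the same pitch as the preceding E) and left by step up to F#.
Held over from the previous chord and resolving up by step — a retardation.

E is a retardation.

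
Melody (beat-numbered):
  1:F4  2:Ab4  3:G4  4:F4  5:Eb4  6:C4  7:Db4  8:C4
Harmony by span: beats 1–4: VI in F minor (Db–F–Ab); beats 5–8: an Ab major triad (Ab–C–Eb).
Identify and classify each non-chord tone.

The harmony at that moment is Db major triad (Db, F, Ab); G4 is not a chord tone.
It is approached by step down from Ab4 and left by step down to F4.
Step in, step out in the same direction — a passing tone.
The harmony at that moment is Ab major triad (Ab, C, Eb); Db4 is not a chord tone.
It is approached by step up from C4 and left by step down to C4.
Step away and step back to the same note — a neighbor tone (upper neighbor).

G4 (beat 3) — passing tone; Db4 (beat 7) — neighbor tone.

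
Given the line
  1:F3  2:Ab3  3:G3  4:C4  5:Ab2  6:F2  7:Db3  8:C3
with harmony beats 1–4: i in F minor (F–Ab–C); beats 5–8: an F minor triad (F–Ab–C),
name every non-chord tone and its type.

G3 (beat 3) — escape tone; Db3 (beat 7) — appoggiatura.

The harmony at that moment is F minor triad (F, Ab, C); G3 is not a chord tone.
It is approached by step down from Ab3 and left by leap up to C4.
Step in, leap out — an escape tone.
The harmony at that moment is F minor triad (F, Ab, C); Db3 is not a chord tone.
It is approached by leap up from F2 and left by step down to C3.
Leap in, step out — an appoggiatura.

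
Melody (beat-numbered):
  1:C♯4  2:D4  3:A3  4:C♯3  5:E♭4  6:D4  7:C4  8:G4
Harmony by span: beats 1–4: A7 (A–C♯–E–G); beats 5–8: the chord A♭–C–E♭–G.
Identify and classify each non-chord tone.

D4 (beat 2) — escape tone; D4 (beat 6) — passing tone.

The harmony at that moment is A dominant seventh chord (A, C♯, E, G); D4 is not a chord tone.
It is approached by step up from C♯4 and left by leap down to A3.
Step in, leap out — an escape tone.
The harmony at that moment is A♭ major seventh chord (A♭, C, E♭, G); D4 is not a chord tone.
It is approached by step down from E♭4 and left by step down to C4.
Step in, step out in the same direction — a passing tone.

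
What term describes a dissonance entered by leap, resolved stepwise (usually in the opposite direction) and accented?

Approach: by leap. Departure: by step. Metric position: strong.
Leap in, step out, in a metrically strong position — an appoggiatura. (It is the mirror image of the escape tone, which steps in and leaps out from a weak position.)

Appoggiatura.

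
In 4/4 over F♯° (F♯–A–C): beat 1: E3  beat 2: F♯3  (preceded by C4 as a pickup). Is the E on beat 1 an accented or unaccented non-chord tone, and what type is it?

Accented appoggiatura.

The harmony at that moment is F♯ diminished triad (F♯, A, C); E3 is not a chord tone.
It is approached by leap down from C4 and left by step up to F♯3.
Leap in, step out — an appoggiatura.
It falls on the downbeat, so it is accented.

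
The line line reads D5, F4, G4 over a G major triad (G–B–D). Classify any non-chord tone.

F4 is an appoggiatura.

The harmony at that moment is G major triad (G, B, D); F4 is not a chord tone.
It is approached by leap down from D5 and left by step up to G4.
Leap in, step out — an appoggiatura.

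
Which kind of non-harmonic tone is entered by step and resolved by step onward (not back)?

Passing tone.

Approach: by step. Departure: by step, continuing in the same direction.
Stepwise on both sides with no change of direction means the note fills in the space between two different chord tones — a passing tone. (Had it turned back to its starting note it would be a neighbor tone instead.)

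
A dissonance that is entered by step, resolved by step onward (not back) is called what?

Passing tone.

Approach: by step. Departure: by step, continuing in the same direction.
Stepwise on both sides with no change of direction means the note fills in the space between two different chord tones — a passing tone. (Had it turned back to its starting note it would be a neighbor tone instead.)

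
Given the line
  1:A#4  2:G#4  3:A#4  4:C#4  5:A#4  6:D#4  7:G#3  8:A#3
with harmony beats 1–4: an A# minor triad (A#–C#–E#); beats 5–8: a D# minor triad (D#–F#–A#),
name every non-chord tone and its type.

G#4 (beat 2) — neighbor tone; G#3 (beat 7) — appoggiatura.

The harmony at that moment is A# minor triad (A#, C#, E#); G#4 is not a chord tone.
It is approached by step down from A#4 and left by step up to A#4.
Step away and step back to the same note — a neighbor tone (lower neighbor).
The harmony at that moment is D# minor triad (D#, F#, A#); G#3 is not a chord tone.
It is approached by leap down from D#4 and left by step up to A#3.
Leap in, step out — an appoggiatura.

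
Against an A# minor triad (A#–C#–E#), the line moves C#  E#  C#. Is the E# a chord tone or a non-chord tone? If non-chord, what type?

Chord tone (the fifth of A# minor triad).

A# minor triad contains A#, C#, E#; E# is the fifth, so it is a chord tone.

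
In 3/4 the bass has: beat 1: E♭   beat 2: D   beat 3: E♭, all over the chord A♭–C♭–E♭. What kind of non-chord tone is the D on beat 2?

Lower neighbor tone.

The harmony at that moment is A♭ minor triad (A♭, C♭, E♭); D is not a chord tone.
It is approached by step down from E♭ and left by step up to E♭.
Step away and step back to the same note — a neighbor tone (lower neighbor).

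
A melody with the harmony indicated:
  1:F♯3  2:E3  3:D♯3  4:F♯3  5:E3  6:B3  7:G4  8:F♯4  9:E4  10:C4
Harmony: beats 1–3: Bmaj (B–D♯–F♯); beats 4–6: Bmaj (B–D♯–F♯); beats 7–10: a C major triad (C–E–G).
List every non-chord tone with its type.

The harmony at that moment is B major triad (B, D♯, F♯); E3 is not a chord tone.
It is approached by step down from F♯3 and left by step down to D♯3.
Step in, step out in the same direction — a passing tone.
The harmony at that moment is B major triad (B, D♯, F♯); E3 is not a chord tone.
It is approached by step down from F♯3 and left by leap up to B3.
Step in, leap out — an escape tone.
The harmony at that moment is C major triad (C, E, G); F♯4 is not a chord tone.
It is approached by step down from G4 and left by step down to E4.
Step in, step out in the same direction — a passing tone.

E3 (beat 2) — passing tone; E3 (beat 5) — escape tone; F♯4 (beat 8) — passing tone.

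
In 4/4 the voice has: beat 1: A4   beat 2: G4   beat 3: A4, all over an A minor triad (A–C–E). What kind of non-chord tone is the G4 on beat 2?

The harmony at that moment is A minor triad (A, C, E); G4 is not a chord tone.
It is approached by step down from A4 and left by step up to A4.
Step away and step back to the same note — a neighbor tone (lower neighbor).

Lower neighbor tone.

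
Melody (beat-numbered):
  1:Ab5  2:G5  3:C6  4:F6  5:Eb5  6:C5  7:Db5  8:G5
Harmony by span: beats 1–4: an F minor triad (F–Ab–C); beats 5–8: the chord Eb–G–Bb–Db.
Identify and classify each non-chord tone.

The harmony at that moment is F minor triad (F, Ab, C); G5 is not a chord tone.
It is approached by step down from Ab5 and left by leap up to C6.
Step in, leap out — an escape tone.
The harmony at that moment is Eb dominant seventh chord (Eb, G, Bb, Db); C5 is not a chord tone.
It is approached by leap down from Eb5 and left by step up to Db5.
Leap in, step out — an appoggiatura.

G5 (beat 2) — escape tone; C5 (beat 6) — appoggiatura.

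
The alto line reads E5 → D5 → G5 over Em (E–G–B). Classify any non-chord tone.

The harmony at that moment is E minor triad (E, G, B); D5 is not a chord tone.
It is approached by step down from E5 and left by leap up to G5.
Step in, leap out — an escape tone.

D5 is an escape tone.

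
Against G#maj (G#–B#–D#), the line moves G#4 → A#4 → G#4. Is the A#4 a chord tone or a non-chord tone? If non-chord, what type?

Non-chord tone — a neighbor tone.

The harmony at that moment is G# major triad (G#, B#, D#); A#4 is not a chord tone.
It is approached by step up from G#4 and left by step down to G#4.
Step away and step back to the same note — a neighbor tone (upper neighbor).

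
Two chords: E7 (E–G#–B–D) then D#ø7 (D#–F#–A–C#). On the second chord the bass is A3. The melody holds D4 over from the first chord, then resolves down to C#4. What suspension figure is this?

At the second chord the bass is A3. The suspended D4 lies a fourth above the bass; after resolving down by step to C#4, the interval above the bass becomes a third.
Suspension figures are named by those two intervals: 4–3.

4–3 suspension.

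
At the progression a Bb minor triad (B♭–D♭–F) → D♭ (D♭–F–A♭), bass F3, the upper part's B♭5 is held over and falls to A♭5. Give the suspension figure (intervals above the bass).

At the second chord the bass is F3. The suspended B♭5 lies a fourth above the bass; after resolving down by step to A♭5, the interval above the bass becomes a third.
Suspension figures are named by those two intervals: 4–3.

4–3 suspension.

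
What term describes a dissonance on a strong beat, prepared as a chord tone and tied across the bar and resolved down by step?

Suspension.

Approach: by preparation — the pitch is first a chord tone, then held (tied or repeated) while the harmony changes under it. Departure: down by step. Metric position: strong.
A prepared dissonance that resolves downward by step — a suspension. (The same figure resolving upward would be a retardation.)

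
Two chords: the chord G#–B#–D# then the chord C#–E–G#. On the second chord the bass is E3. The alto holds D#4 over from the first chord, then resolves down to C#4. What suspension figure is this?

7–6 suspension.

At the second chord the bass is E3. The suspended D#4 lies a seventh above the bass; after resolving down by step to C#4, the interval above the bass becomes a sixth.
Suspension figures are named by those two intervals: 7–6.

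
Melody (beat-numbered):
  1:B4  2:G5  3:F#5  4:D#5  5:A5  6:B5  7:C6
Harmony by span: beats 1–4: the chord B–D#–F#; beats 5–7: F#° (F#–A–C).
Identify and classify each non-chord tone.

G5 (beat 2) — appoggiatura; B5 (beat 6) — passing tone.

The harmony at that moment is B major triad (B, D#, F#); G5 is not a chord tone.
It is approached by leap up from B4 and left by step down to F#5.
Leap in, step out — an appoggiatura.
The harmony at that moment is F# diminished triad (F#, A, C); B5 is not a chord tone.
It is approached by step up from A5 and left by step up to C6.
Step in, step out in the same direction — a passing tone.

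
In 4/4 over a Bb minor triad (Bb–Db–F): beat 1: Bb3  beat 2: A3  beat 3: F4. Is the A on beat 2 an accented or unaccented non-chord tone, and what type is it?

The harmony at that moment is Bb minor triad (Bb, Db, F); A3 is not a chord tone.
It is approached by step down from Bb3 and left by leap up to F4.
Step in, leap out — an escape tone.
It falls on a weak beat, so it is unaccented.

Unaccented escape tone.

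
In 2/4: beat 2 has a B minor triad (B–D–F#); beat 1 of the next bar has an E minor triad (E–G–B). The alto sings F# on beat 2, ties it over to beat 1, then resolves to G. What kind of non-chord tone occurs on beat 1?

Retardation.

The harmony at that moment is E minor triad (E, G, B); F# is not a chord tone.
It is held over (the same pitch as the preceding F#) and left by step up to G.
Held over from the previous chord and resolving up by step — a retardation.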